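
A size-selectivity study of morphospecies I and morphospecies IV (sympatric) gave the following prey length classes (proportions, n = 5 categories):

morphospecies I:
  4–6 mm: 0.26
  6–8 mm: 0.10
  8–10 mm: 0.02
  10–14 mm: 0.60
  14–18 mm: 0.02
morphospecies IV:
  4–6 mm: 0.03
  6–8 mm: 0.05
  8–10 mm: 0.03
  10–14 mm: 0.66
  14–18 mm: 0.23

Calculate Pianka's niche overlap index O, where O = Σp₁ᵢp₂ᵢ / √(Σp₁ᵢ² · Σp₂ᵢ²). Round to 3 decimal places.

Σ p₁ᵢp₂ᵢ = 0.0078 + 0.0050 + 0.0006 + 0.3960 + 0.0046 = 0.4140
Σp_1ᵢ² = 0.26² + 0.10² + 0.02² + 0.60² + 0.02² = 0.0676 + 0.0100 + 0.0004 + 0.3600 + 0.0004 = 0.4384
Σp_2ᵢ² = 0.03² + 0.05² + 0.03² + 0.66² + 0.23² = 0.0009 + 0.0025 + 0.0009 + 0.4356 + 0.0529 = 0.4928
O = 0.4140 / √(0.4384 × 0.4928) = 0.4140 / 0.464805 = 0.89070

0.891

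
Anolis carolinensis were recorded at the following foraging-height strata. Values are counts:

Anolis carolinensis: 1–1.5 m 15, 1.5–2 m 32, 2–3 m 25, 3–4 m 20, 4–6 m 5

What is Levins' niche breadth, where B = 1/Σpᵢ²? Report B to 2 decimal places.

Proportions for Anolis carolinensis (n=97): 15/97=0.1546, 32/97=0.3299, 25/97=0.2577, 20/97=0.2062, 5/97=0.0515
Σpᵢ² = 0.1546² + 0.3299² + 0.2577² + 0.2062² + 0.0515² = 0.023901 + 0.108834 + 0.066409 + 0.042518 + 0.002652 = 0.244314
B = 1 / 0.244314 = 4.0931

4.09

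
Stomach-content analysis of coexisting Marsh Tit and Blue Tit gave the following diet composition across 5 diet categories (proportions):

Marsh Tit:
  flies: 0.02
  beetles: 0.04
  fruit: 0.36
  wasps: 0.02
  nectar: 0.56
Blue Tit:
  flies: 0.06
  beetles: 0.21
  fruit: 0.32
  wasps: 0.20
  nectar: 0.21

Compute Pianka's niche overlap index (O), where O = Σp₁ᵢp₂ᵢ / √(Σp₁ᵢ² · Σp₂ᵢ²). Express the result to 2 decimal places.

0.76

Σ p₁ᵢp₂ᵢ = 0.0012 + 0.0084 + 0.1152 + 0.0040 + 0.1176 = 0.2464
Σp_1ᵢ² = 0.02² + 0.04² + 0.36² + 0.02² + 0.56² = 0.0004 + 0.0016 + 0.1296 + 0.0004 + 0.3136 = 0.4456
Σp_2ᵢ² = 0.06² + 0.21² + 0.32² + 0.20² + 0.21² = 0.0036 + 0.0441 + 0.1024 + 0.0400 + 0.0441 = 0.2342
O = 0.2464 / √(0.4456 × 0.2342) = 0.2464 / 0.32305 = 0.7627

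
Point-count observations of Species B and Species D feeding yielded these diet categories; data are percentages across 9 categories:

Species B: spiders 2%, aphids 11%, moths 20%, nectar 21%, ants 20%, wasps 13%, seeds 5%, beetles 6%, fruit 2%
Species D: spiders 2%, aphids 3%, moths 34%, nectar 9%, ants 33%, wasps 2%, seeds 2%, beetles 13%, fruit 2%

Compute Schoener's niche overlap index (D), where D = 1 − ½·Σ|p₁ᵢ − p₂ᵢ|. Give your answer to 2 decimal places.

0.66

Convert percentages to proportions (divide by 100).
Σ|p₁ᵢ − p₂ᵢ| = 0.00 + 0.08 + 0.14 + 0.12 + 0.13 + 0.11 + 0.03 + 0.07 + 0.00 = 0.68
D = 1 − ½ × 0.68 = 1 − 0.340 = 0.6600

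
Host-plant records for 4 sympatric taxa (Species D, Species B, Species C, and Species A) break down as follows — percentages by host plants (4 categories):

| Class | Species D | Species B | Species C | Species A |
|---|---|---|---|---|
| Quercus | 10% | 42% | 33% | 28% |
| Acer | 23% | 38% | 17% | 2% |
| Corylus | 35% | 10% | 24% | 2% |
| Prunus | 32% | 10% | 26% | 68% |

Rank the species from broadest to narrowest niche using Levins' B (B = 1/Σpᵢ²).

Species C > Species D > Species B > Species A

Convert percentages to proportions (divide by 100).
Σp_Dᵢ² = 0.10² + 0.23² + 0.35² + 0.32² = 0.0100 + 0.0529 + 0.1225 + 0.1024 = 0.2878
B_D = 1 / 0.2878 = 3.4746
Σp_Bᵢ² = 0.42² + 0.38² + 0.10² + 0.10² = 0.1764 + 0.1444 + 0.0100 + 0.0100 = 0.3408
B_B = 1 / 0.3408 = 2.9343
Σp_Cᵢ² = 0.33² + 0.17² + 0.24² + 0.26² = 0.1089 + 0.0289 + 0.0576 + 0.0676 = 0.2630
B_C = 1 / 0.2630 = 3.8023
Σp_Aᵢ² = 0.28² + 0.02² + 0.02² + 0.68² = 0.0784 + 0.0004 + 0.0004 + 0.4624 = 0.5416
B_A = 1 / 0.5416 = 1.8464
Ranking by B (broadest → narrowest): Species C (3.80) > Species D (3.47) > Species B (2.93) > Species A (1.85)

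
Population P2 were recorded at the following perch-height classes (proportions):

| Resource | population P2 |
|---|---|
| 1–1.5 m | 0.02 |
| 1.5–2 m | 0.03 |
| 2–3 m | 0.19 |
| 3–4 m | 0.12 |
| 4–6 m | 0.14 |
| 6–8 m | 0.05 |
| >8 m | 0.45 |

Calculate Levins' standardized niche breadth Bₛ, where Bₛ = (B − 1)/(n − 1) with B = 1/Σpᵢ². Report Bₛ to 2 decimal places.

0.44

Σpᵢ² = 0.02² + 0.03² + 0.19² + 0.12² + 0.14² + 0.05² + 0.45² = 0.0004 + 0.0009 + 0.0361 + 0.0144 + 0.0196 + 0.0025 + 0.2025 = 0.2764
B = 1 / 0.2764 = 3.6179
Bₛ = (B − 1)/(n − 1) = (3.6179 − 1)/(7 − 1) = 2.6179/6 = 0.4363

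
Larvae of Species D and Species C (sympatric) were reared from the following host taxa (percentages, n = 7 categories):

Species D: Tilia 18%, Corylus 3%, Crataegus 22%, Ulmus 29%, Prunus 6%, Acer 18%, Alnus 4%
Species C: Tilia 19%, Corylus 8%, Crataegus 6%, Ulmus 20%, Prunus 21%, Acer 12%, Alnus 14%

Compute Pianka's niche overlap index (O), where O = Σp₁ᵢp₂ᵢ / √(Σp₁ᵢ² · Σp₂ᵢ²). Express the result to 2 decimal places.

0.81

Convert percentages to proportions (divide by 100).
Σ p₁ᵢp₂ᵢ = 0.0342 + 0.0024 + 0.0132 + 0.0580 + 0.0126 + 0.0216 + 0.0056 = 0.1476
Σp_1ᵢ² = 0.18² + 0.03² + 0.22² + 0.29² + 0.06² + 0.18² + 0.04² = 0.0324 + 0.0009 + 0.0484 + 0.0841 + 0.0036 + 0.0324 + 0.0016 = 0.2034
Σp_2ᵢ² = 0.19² + 0.08² + 0.06² + 0.20² + 0.21² + 0.12² + 0.14² = 0.0361 + 0.0064 + 0.0036 + 0.0400 + 0.0441 + 0.0144 + 0.0196 = 0.1642
O = 0.1476 / √(0.2034 × 0.1642) = 0.1476 / 0.18275 = 0.8077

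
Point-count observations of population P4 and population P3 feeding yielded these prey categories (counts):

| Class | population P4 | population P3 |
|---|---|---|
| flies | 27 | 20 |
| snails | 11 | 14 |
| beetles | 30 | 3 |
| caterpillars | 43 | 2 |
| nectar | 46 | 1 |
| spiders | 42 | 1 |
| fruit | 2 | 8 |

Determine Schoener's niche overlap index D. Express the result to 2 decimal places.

Proportions for population P4 (n=201): 27/201=0.1343, 11/201=0.0547, 30/201=0.1493, 43/201=0.2139, 46/201=0.2289, 42/201=0.2090, 2/201=0.0100
Proportions for population P3 (n=49): 20/49=0.4082, 14/49=0.2857, 3/49=0.0612, 2/49=0.0408, 1/49=0.0204, 1/49=0.0204, 8/49=0.1633
Σ|p₁ᵢ − p₂ᵢ| = 0.2739 + 0.2310 + 0.0881 + 0.1731 + 0.2085 + 0.1886 + 0.1533 = 1.3165
D = 1 − ½ × 1.3165 = 1 − 0.65825 = 0.34175

0.34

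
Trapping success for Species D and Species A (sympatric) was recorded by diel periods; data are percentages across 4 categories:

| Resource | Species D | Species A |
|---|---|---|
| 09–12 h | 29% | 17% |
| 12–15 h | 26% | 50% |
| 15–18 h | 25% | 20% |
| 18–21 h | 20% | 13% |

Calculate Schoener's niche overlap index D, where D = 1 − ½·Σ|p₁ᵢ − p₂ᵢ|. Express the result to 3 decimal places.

0.760

Convert percentages to proportions (divide by 100).
Σ|p₁ᵢ − p₂ᵢ| = 0.12 + 0.24 + 0.05 + 0.07 = 0.48
D = 1 − ½ × 0.48 = 1 − 0.240 = 0.76000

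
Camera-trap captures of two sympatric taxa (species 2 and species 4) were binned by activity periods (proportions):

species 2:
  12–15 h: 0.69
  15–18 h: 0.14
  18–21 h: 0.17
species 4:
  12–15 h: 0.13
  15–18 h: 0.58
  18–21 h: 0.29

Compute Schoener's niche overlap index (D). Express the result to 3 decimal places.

0.440

Σ|p₁ᵢ − p₂ᵢ| = 0.56 + 0.44 + 0.12 = 1.12
D = 1 − ½ × 1.12 = 1 − 0.560 = 0.44000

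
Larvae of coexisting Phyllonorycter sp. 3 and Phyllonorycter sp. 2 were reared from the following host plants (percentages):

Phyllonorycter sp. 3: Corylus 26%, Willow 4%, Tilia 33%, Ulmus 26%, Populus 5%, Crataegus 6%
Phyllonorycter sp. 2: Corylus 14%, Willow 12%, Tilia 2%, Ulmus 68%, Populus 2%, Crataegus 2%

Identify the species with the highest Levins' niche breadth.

Convert percentages to proportions (divide by 100).
Σp_3ᵢ² = 0.26² + 0.04² + 0.33² + 0.26² + 0.05² + 0.06² = 0.0676 + 0.0016 + 0.1089 + 0.0676 + 0.0025 + 0.0036 = 0.2518
B_3 = 1 / 0.2518 = 3.9714
Σp_2ᵢ² = 0.14² + 0.12² + 0.02² + 0.68² + 0.02² + 0.02² = 0.0196 + 0.0144 + 0.0004 + 0.4624 + 0.0004 + 0.0004 = 0.4976
B_2 = 1 / 0.4976 = 2.0096
Highest B → broadest niche (most generalist): Phyllonorycter sp. 3 (B = 3.97).

Phyllonorycter sp. 3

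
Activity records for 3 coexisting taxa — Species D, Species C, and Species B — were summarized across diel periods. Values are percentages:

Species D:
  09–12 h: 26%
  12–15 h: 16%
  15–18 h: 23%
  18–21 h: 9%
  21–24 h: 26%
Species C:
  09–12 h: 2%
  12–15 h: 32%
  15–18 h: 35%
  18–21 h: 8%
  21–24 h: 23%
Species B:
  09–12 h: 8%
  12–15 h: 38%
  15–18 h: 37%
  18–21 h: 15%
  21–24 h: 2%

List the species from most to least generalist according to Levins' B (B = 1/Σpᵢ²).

Convert percentages to proportions (divide by 100).
Σp_Dᵢ² = 0.26² + 0.16² + 0.23² + 0.09² + 0.26² = 0.0676 + 0.0256 + 0.0529 + 0.0081 + 0.0676 = 0.2218
B_D = 1 / 0.2218 = 4.5086
Σp_Cᵢ² = 0.02² + 0.32² + 0.35² + 0.08² + 0.23² = 0.0004 + 0.1024 + 0.1225 + 0.0064 + 0.0529 = 0.2846
B_C = 1 / 0.2846 = 3.5137
Σp_Bᵢ² = 0.08² + 0.38² + 0.37² + 0.15² + 0.02² = 0.0064 + 0.1444 + 0.1369 + 0.0225 + 0.0004 = 0.3106
B_B = 1 / 0.3106 = 3.2196
Ranking by B (broadest → narrowest): Species D (4.51) > Species C (3.51) > Species B (3.22)

Species D > Species C > Species B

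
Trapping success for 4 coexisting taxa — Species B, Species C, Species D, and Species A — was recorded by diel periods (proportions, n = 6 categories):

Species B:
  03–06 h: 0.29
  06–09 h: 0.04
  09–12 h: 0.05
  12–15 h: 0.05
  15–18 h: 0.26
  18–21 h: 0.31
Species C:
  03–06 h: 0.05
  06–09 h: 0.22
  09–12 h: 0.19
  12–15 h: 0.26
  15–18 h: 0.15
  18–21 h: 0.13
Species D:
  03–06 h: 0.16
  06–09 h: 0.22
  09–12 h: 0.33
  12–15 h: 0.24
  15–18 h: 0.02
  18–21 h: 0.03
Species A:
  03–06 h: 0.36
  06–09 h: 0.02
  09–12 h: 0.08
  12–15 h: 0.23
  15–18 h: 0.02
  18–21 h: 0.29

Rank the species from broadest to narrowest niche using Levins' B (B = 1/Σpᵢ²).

Σp_Bᵢ² = 0.29² + 0.04² + 0.05² + 0.05² + 0.26² + 0.31² = 0.0841 + 0.0016 + 0.0025 + 0.0025 + 0.0676 + 0.0961 = 0.2544
B_B = 1 / 0.2544 = 3.9308
Σp_Cᵢ² = 0.05² + 0.22² + 0.19² + 0.26² + 0.15² + 0.13² = 0.0025 + 0.0484 + 0.0361 + 0.0676 + 0.0225 + 0.0169 = 0.1940
B_C = 1 / 0.1940 = 5.1546
Σp_Dᵢ² = 0.16² + 0.22² + 0.33² + 0.24² + 0.02² + 0.03² = 0.0256 + 0.0484 + 0.1089 + 0.0576 + 0.0004 + 0.0009 = 0.2418
B_D = 1 / 0.2418 = 4.1356
Σp_Aᵢ² = 0.36² + 0.02² + 0.08² + 0.23² + 0.02² + 0.29² = 0.1296 + 0.0004 + 0.0064 + 0.0529 + 0.0004 + 0.0841 = 0.2738
B_A = 1 / 0.2738 = 3.6523
Ranking by B (broadest → narrowest): Species C (5.15) > Species D (4.14) > Species B (3.93) > Species A (3.65)

Species C > Species D > Species B > Species A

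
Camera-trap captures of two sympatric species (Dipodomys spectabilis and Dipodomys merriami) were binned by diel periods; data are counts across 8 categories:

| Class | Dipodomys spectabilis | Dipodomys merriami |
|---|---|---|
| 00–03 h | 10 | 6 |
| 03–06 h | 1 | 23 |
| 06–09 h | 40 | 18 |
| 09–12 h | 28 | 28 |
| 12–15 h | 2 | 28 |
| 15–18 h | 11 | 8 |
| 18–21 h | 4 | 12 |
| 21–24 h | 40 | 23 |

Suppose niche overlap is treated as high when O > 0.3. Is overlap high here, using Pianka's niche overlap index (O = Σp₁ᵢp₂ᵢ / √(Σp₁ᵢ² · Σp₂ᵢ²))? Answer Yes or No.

Proportions for Dipodomys spectabilis (n=136): 10/136=0.0735, 1/136=0.0074, 40/136=0.2941, 28/136=0.2059, 2/136=0.0147, 11/136=0.0809, 4/136=0.0294, 40/136=0.2941
Proportions for Dipodomys merriami (n=146): 6/146=0.0411, 23/146=0.1575, 18/146=0.1233, 28/146=0.1918, 28/146=0.1918, 8/146=0.0548, 12/146=0.0822, 23/146=0.1575
Σ p₁ᵢp₂ᵢ = 0.003021 + 0.001166 + 0.036263 + 0.039492 + 0.002819 + 0.004433 + 0.002417 + 0.046321 = 0.135932
Σp_1ᵢ² = 0.0735² + 0.0074² + 0.2941² + 0.2059² + 0.0147² + 0.0809² + 0.0294² + 0.2941² = 0.005402 + 0.000055 + 0.086495 + 0.042395 + 0.000216 + 0.006545 + 0.000864 + 0.086495 = 0.228467
Σp_2ᵢ² = 0.0411² + 0.1575² + 0.1233² + 0.1918² + 0.1918² + 0.0548² + 0.0822² + 0.1575² = 0.001689 + 0.024806 + 0.015203 + 0.036787 + 0.036787 + 0.003003 + 0.006757 + 0.024806 = 0.149838
O = 0.135932 / √(0.228467 × 0.149838) = 0.135932 / 0.1850217 = 0.7347
O = 0.7347 > 0.3 → Yes.

Yes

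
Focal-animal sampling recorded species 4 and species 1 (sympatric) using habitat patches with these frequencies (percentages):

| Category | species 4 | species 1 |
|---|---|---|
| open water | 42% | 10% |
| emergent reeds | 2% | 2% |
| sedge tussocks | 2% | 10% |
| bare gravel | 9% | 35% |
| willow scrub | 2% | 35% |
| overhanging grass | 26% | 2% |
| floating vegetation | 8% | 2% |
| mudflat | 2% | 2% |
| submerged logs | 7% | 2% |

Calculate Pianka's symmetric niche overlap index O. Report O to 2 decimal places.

0.34

Convert percentages to proportions (divide by 100).
Σ p₁ᵢp₂ᵢ = 0.0420 + 0.0004 + 0.0020 + 0.0315 + 0.0070 + 0.0052 + 0.0016 + 0.0004 + 0.0014 = 0.0915
Σp_1ᵢ² = 0.42² + 0.02² + 0.02² + 0.09² + 0.02² + 0.26² + 0.08² + 0.02² + 0.07² = 0.1764 + 0.0004 + 0.0004 + 0.0081 + 0.0004 + 0.0676 + 0.0064 + 0.0004 + 0.0049 = 0.2650
Σp_2ᵢ² = 0.10² + 0.02² + 0.10² + 0.35² + 0.35² + 0.02² + 0.02² + 0.02² + 0.02² = 0.0100 + 0.0004 + 0.0100 + 0.1225 + 0.1225 + 0.0004 + 0.0004 + 0.0004 + 0.0004 = 0.2670
O = 0.0915 / √(0.2650 × 0.2670) = 0.0915 / 0.26600 = 0.3440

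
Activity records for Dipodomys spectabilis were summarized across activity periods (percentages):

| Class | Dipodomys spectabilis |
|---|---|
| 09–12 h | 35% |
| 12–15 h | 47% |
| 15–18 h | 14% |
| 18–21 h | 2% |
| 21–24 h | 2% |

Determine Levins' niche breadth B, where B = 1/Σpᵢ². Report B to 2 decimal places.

2.75

Convert percentages to proportions (divide by 100).
Σpᵢ² = 0.35² + 0.47² + 0.14² + 0.02² + 0.02² = 0.1225 + 0.2209 + 0.0196 + 0.0004 + 0.0004 = 0.3638
B = 1 / 0.3638 = 2.7488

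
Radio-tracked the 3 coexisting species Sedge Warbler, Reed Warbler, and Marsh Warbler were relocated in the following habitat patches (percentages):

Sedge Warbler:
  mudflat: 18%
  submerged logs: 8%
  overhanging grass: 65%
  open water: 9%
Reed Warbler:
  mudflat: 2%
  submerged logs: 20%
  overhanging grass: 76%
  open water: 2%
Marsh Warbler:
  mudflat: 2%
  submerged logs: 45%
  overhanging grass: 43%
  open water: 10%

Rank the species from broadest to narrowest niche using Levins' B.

Marsh Warbler > Sedge Warbler > Reed Warbler

Convert percentages to proportions (divide by 100).
Σp_Sedgᵢ² = 0.18² + 0.08² + 0.65² + 0.09² = 0.0324 + 0.0064 + 0.4225 + 0.0081 = 0.4694
B_Sedg = 1 / 0.4694 = 2.1304
Σp_Reedᵢ² = 0.02² + 0.20² + 0.76² + 0.02² = 0.0004 + 0.0400 + 0.5776 + 0.0004 = 0.6184
B_Reed = 1 / 0.6184 = 1.6171
Σp_Marsᵢ² = 0.02² + 0.45² + 0.43² + 0.10² = 0.0004 + 0.2025 + 0.1849 + 0.0100 = 0.3978
B_Mars = 1 / 0.3978 = 2.5138
Ranking by B (broadest → narrowest): Marsh Warbler (2.51) > Sedge Warbler (2.13) > Reed Warbler (1.62)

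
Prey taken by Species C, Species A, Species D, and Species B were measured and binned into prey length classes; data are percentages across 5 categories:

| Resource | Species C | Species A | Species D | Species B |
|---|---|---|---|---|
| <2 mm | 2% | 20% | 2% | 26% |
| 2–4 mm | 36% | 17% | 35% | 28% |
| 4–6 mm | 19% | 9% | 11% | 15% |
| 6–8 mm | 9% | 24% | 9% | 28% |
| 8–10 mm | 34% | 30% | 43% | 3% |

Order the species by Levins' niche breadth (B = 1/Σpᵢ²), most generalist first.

Convert percentages to proportions (divide by 100).
Σp_Cᵢ² = 0.02² + 0.36² + 0.19² + 0.09² + 0.34² = 0.0004 + 0.1296 + 0.0361 + 0.0081 + 0.1156 = 0.2898
B_C = 1 / 0.2898 = 3.4507
Σp_Aᵢ² = 0.20² + 0.17² + 0.09² + 0.24² + 0.30² = 0.0400 + 0.0289 + 0.0081 + 0.0576 + 0.0900 = 0.2246
B_A = 1 / 0.2246 = 4.4524
Σp_Dᵢ² = 0.02² + 0.35² + 0.11² + 0.09² + 0.43² = 0.0004 + 0.1225 + 0.0121 + 0.0081 + 0.1849 = 0.3280
B_D = 1 / 0.3280 = 3.0488
Σp_Bᵢ² = 0.26² + 0.28² + 0.15² + 0.28² + 0.03² = 0.0676 + 0.0784 + 0.0225 + 0.0784 + 0.0009 = 0.2478
B_B = 1 / 0.2478 = 4.0355
Ranking by B (broadest → narrowest): Species A (4.45) > Species B (4.04) > Species C (3.45) > Species D (3.05)

Species A > Species B > Species C > Species D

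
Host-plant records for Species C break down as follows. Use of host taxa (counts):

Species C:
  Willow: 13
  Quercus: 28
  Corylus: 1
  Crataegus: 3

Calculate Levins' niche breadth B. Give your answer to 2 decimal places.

Proportions for Species C (n=45): 13/45=0.2889, 28/45=0.6222, 1/45=0.0222, 3/45=0.0667
Σpᵢ² = 0.2889² + 0.6222² + 0.0222² + 0.0667² = 0.083463 + 0.387133 + 0.000493 + 0.004449 = 0.475538
B = 1 / 0.475538 = 2.1029

2.10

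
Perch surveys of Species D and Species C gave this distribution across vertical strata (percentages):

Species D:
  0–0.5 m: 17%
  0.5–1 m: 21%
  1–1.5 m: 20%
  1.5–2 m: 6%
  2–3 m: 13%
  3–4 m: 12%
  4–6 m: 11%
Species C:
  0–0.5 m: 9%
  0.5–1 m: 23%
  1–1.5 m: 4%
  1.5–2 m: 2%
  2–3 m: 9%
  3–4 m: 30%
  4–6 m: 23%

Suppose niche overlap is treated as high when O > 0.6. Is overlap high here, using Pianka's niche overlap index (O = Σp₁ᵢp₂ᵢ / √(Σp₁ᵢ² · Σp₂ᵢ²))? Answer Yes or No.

Yes

Convert percentages to proportions (divide by 100).
Σ p₁ᵢp₂ᵢ = 0.0153 + 0.0483 + 0.0080 + 0.0012 + 0.0117 + 0.0360 + 0.0253 = 0.1458
Σp_1ᵢ² = 0.17² + 0.21² + 0.20² + 0.06² + 0.13² + 0.12² + 0.11² = 0.0289 + 0.0441 + 0.0400 + 0.0036 + 0.0169 + 0.0144 + 0.0121 = 0.1600
Σp_2ᵢ² = 0.09² + 0.23² + 0.04² + 0.02² + 0.09² + 0.30² + 0.23² = 0.0081 + 0.0529 + 0.0016 + 0.0004 + 0.0081 + 0.0900 + 0.0529 = 0.2140
O = 0.1458 / √(0.1600 × 0.2140) = 0.1458 / 0.18504 = 0.7879
O = 0.7879 > 0.6 → Yes.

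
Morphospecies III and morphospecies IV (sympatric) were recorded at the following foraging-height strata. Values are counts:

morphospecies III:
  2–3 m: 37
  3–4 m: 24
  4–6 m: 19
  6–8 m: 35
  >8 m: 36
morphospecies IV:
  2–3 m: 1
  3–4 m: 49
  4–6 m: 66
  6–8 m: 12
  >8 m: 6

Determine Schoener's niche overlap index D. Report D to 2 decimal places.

Proportions for morphospecies III (n=151): 37/151=0.2450, 24/151=0.1589, 19/151=0.1258, 35/151=0.2318, 36/151=0.2384
Proportions for morphospecies IV (n=134): 1/134=0.0075, 49/134=0.3657, 66/134=0.4925, 12/134=0.0896, 6/134=0.0448
Σ|p₁ᵢ − p₂ᵢ| = 0.2375 + 0.2068 + 0.3667 + 0.1422 + 0.1936 = 1.1468
D = 1 − ½ × 1.1468 = 1 − 0.57340 = 0.42660

0.43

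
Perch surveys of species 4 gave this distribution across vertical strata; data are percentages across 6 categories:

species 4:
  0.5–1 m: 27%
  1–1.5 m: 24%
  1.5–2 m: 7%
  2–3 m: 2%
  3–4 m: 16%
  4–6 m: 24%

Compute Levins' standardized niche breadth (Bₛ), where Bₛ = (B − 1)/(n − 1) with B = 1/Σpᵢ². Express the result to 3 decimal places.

0.713

Convert percentages to proportions (divide by 100).
Σpᵢ² = 0.27² + 0.24² + 0.07² + 0.02² + 0.16² + 0.24² = 0.0729 + 0.0576 + 0.0049 + 0.0004 + 0.0256 + 0.0576 = 0.2190
B = 1 / 0.2190 = 4.56621
Bₛ = (B − 1)/(n − 1) = (4.56621 − 1)/(6 − 1) = 3.56621/5 = 0.71324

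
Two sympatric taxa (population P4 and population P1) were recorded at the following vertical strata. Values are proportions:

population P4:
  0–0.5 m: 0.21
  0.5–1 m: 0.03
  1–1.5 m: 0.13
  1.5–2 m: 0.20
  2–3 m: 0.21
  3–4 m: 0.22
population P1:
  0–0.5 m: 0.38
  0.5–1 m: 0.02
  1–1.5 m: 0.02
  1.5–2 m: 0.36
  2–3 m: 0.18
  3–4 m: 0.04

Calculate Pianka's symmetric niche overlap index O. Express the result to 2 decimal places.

0.82

Σ p₁ᵢp₂ᵢ = 0.0798 + 0.0006 + 0.0026 + 0.0720 + 0.0378 + 0.0088 = 0.2016
Σp_1ᵢ² = 0.21² + 0.03² + 0.13² + 0.20² + 0.21² + 0.22² = 0.0441 + 0.0009 + 0.0169 + 0.0400 + 0.0441 + 0.0484 = 0.1944
Σp_2ᵢ² = 0.38² + 0.02² + 0.02² + 0.36² + 0.18² + 0.04² = 0.1444 + 0.0004 + 0.0004 + 0.1296 + 0.0324 + 0.0016 = 0.3088
O = 0.2016 / √(0.1944 × 0.3088) = 0.2016 / 0.24501 = 0.8228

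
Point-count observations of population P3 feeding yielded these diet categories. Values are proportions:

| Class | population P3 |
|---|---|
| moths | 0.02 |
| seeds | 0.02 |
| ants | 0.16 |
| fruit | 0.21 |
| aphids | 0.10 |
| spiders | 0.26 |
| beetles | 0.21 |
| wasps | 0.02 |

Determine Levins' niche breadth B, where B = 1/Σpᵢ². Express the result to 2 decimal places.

Σpᵢ² = 0.02² + 0.02² + 0.16² + 0.21² + 0.10² + 0.26² + 0.21² + 0.02² = 0.0004 + 0.0004 + 0.0256 + 0.0441 + 0.0100 + 0.0676 + 0.0441 + 0.0004 = 0.1926
B = 1 / 0.1926 = 5.1921

5.19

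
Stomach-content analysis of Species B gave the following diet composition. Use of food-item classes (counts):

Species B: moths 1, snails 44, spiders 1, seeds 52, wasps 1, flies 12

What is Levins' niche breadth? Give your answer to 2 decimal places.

Proportions for Species B (n=111): 1/111=0.0090, 44/111=0.3964, 1/111=0.0090, 52/111=0.4685, 1/111=0.0090, 12/111=0.1081
Σpᵢ² = 0.0090² + 0.3964² + 0.0090² + 0.4685² + 0.0090² + 0.1081² = 0.000081 + 0.157133 + 0.000081 + 0.219492 + 0.000081 + 0.011686 = 0.388554
B = 1 / 0.388554 = 2.5736

2.57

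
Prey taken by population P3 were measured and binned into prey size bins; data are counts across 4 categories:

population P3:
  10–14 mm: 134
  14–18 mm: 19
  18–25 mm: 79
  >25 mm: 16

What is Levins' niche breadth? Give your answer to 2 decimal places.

Proportions for population P3 (n=248): 134/248=0.5403, 19/248=0.0766, 79/248=0.3185, 16/248=0.0645
Σpᵢ² = 0.5403² + 0.0766² + 0.3185² + 0.0645² = 0.291924 + 0.005868 + 0.101442 + 0.004160 = 0.403394
B = 1 / 0.403394 = 2.4790

2.48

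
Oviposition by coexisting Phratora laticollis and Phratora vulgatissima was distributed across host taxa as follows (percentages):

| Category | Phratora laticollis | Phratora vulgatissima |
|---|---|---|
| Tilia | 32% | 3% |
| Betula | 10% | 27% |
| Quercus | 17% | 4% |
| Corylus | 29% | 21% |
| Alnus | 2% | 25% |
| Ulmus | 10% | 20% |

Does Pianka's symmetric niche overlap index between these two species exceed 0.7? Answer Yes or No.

Convert percentages to proportions (divide by 100).
Σ p₁ᵢp₂ᵢ = 0.0096 + 0.0270 + 0.0068 + 0.0609 + 0.0050 + 0.0200 = 0.1293
Σp_1ᵢ² = 0.32² + 0.10² + 0.17² + 0.29² + 0.02² + 0.10² = 0.1024 + 0.0100 + 0.0289 + 0.0841 + 0.0004 + 0.0100 = 0.2358
Σp_2ᵢ² = 0.03² + 0.27² + 0.04² + 0.21² + 0.25² + 0.20² = 0.0009 + 0.0729 + 0.0016 + 0.0441 + 0.0625 + 0.0400 = 0.2220
O = 0.1293 / √(0.2358 × 0.2220) = 0.1293 / 0.22880 = 0.5651
O = 0.5651 < 0.7 → No.

No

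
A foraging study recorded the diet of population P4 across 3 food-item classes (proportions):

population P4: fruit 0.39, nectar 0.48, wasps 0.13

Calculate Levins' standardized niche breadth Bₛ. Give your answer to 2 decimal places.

0.75

Σpᵢ² = 0.39² + 0.48² + 0.13² = 0.1521 + 0.2304 + 0.0169 = 0.3994
B = 1 / 0.3994 = 2.5038
Bₛ = (B − 1)/(n − 1) = (2.5038 − 1)/(3 − 1) = 1.5038/2 = 0.7519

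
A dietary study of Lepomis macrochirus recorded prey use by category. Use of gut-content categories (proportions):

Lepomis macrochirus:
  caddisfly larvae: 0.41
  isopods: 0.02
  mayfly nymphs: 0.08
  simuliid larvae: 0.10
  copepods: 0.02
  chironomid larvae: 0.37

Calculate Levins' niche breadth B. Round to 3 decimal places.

3.104

Σpᵢ² = 0.41² + 0.02² + 0.08² + 0.10² + 0.02² + 0.37² = 0.1681 + 0.0004 + 0.0064 + 0.0100 + 0.0004 + 0.1369 = 0.3222
B = 1 / 0.3222 = 3.10366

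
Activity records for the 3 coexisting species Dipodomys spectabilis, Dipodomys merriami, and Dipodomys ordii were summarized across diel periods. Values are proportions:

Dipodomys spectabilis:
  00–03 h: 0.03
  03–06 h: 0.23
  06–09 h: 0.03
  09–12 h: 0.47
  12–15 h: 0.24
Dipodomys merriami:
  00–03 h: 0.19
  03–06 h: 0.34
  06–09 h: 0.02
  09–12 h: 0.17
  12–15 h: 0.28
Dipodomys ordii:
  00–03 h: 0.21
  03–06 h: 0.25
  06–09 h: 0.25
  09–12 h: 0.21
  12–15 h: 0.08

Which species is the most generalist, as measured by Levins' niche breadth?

Dipodomys ordii

Σp_specᵢ² = 0.03² + 0.23² + 0.03² + 0.47² + 0.24² = 0.0009 + 0.0529 + 0.0009 + 0.2209 + 0.0576 = 0.3332
B_spec = 1 / 0.3332 = 3.0012
Σp_merrᵢ² = 0.19² + 0.34² + 0.02² + 0.17² + 0.28² = 0.0361 + 0.1156 + 0.0004 + 0.0289 + 0.0784 = 0.2594
B_merr = 1 / 0.2594 = 3.8551
Σp_ordiᵢ² = 0.21² + 0.25² + 0.25² + 0.21² + 0.08² = 0.0441 + 0.0625 + 0.0625 + 0.0441 + 0.0064 = 0.2196
B_ordi = 1 / 0.2196 = 4.5537
Highest B → broadest niche (most generalist): Dipodomys ordii (B = 4.55).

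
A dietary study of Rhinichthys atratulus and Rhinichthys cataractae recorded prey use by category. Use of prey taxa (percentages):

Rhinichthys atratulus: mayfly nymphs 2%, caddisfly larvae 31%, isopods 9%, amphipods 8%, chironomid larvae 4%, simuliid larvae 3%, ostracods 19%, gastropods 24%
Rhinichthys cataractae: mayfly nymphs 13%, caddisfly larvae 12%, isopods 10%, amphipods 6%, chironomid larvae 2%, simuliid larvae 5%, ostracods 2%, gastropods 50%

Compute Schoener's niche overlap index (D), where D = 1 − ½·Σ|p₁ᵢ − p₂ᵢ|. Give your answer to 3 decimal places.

0.600

Convert percentages to proportions (divide by 100).
Σ|p₁ᵢ − p₂ᵢ| = 0.11 + 0.19 + 0.01 + 0.02 + 0.02 + 0.02 + 0.17 + 0.26 = 0.80
D = 1 − ½ × 0.80 = 1 − 0.400 = 0.60000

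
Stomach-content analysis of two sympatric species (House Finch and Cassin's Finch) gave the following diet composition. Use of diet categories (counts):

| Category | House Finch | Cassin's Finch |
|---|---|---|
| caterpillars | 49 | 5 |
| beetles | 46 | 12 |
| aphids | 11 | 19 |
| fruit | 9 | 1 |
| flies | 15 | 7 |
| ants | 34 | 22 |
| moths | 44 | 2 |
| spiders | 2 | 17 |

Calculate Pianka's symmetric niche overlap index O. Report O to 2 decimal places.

Proportions for House Finch (n=210): 49/210=0.2333, 46/210=0.2190, 11/210=0.0524, 9/210=0.0429, 15/210=0.0714, 34/210=0.1619, 44/210=0.2095, 2/210=0.0095
Proportions for Cassin's Finch (n=85): 5/85=0.0588, 12/85=0.1412, 19/85=0.2235, 1/85=0.0118, 7/85=0.0824, 22/85=0.2588, 2/85=0.0235, 17/85=0.2000
Σ p₁ᵢp₂ᵢ = 0.013718 + 0.030923 + 0.011711 + 0.000506 + 0.005883 + 0.041900 + 0.004923 + 0.001900 = 0.111464
Σp_1ᵢ² = 0.2333² + 0.2190² + 0.0524² + 0.0429² + 0.0714² + 0.1619² + 0.2095² + 0.0095² = 0.054429 + 0.047961 + 0.002746 + 0.001840 + 0.005098 + 0.026212 + 0.043890 + 0.000090 = 0.182266
Σp_2ᵢ² = 0.0588² + 0.1412² + 0.2235² + 0.0118² + 0.0824² + 0.2588² + 0.0235² + 0.2000² = 0.003457 + 0.019937 + 0.049952 + 0.000139 + 0.006790 + 0.066977 + 0.000552 + 0.040000 = 0.187804
O = 0.111464 / √(0.182266 × 0.187804) = 0.111464 / 0.1850143 = 0.6025

0.60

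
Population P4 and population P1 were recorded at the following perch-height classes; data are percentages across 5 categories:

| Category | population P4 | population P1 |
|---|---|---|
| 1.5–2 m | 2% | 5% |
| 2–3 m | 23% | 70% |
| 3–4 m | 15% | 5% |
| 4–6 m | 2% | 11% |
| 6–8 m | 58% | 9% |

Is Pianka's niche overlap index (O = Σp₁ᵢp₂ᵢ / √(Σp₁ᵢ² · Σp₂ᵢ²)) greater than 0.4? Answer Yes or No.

Convert percentages to proportions (divide by 100).
Σ p₁ᵢp₂ᵢ = 0.0010 + 0.1610 + 0.0075 + 0.0022 + 0.0522 = 0.2239
Σp_1ᵢ² = 0.02² + 0.23² + 0.15² + 0.02² + 0.58² = 0.0004 + 0.0529 + 0.0225 + 0.0004 + 0.3364 = 0.4126
Σp_2ᵢ² = 0.05² + 0.70² + 0.05² + 0.11² + 0.09² = 0.0025 + 0.4900 + 0.0025 + 0.0121 + 0.0081 = 0.5152
O = 0.2239 / √(0.4126 × 0.5152) = 0.2239 / 0.46105 = 0.4856
O = 0.4856 > 0.4 → Yes.

Yes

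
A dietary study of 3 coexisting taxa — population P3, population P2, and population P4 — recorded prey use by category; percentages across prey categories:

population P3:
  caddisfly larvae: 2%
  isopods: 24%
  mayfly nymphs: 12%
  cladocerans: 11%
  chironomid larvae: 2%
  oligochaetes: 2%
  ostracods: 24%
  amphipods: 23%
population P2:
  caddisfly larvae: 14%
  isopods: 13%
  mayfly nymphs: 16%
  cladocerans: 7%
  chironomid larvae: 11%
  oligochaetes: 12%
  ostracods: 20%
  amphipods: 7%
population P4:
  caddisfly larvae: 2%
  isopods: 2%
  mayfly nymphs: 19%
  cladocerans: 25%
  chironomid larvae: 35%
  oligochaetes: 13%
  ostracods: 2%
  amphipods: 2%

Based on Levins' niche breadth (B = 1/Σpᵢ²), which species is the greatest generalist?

Convert percentages to proportions (divide by 100).
Σp_P3ᵢ² = 0.02² + 0.24² + 0.12² + 0.11² + 0.02² + 0.02² + 0.24² + 0.23² = 0.0004 + 0.0576 + 0.0144 + 0.0121 + 0.0004 + 0.0004 + 0.0576 + 0.0529 = 0.1958
B_P3 = 1 / 0.1958 = 5.1073
Σp_P2ᵢ² = 0.14² + 0.13² + 0.16² + 0.07² + 0.11² + 0.12² + 0.20² + 0.07² = 0.0196 + 0.0169 + 0.0256 + 0.0049 + 0.0121 + 0.0144 + 0.0400 + 0.0049 = 0.1384
B_P2 = 1 / 0.1384 = 7.2254
Σp_P4ᵢ² = 0.02² + 0.02² + 0.19² + 0.25² + 0.35² + 0.13² + 0.02² + 0.02² = 0.0004 + 0.0004 + 0.0361 + 0.0625 + 0.1225 + 0.0169 + 0.0004 + 0.0004 = 0.2396
B_P4 = 1 / 0.2396 = 4.1736
Highest B → broadest niche (most generalist): population P2 (B = 7.23).

population P2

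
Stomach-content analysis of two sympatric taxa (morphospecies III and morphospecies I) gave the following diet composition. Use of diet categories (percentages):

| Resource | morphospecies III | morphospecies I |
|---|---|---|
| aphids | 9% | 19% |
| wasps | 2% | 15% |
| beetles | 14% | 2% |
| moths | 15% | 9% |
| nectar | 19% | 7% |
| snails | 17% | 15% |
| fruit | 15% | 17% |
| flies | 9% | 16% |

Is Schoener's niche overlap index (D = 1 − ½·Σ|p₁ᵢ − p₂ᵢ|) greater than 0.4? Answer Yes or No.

Yes

Convert percentages to proportions (divide by 100).
Σ|p₁ᵢ − p₂ᵢ| = 0.10 + 0.13 + 0.12 + 0.06 + 0.12 + 0.02 + 0.02 + 0.07 = 0.64
D = 1 − ½ × 0.64 = 1 − 0.320 = 0.6800
D = 0.6800 > 0.4 → Yes.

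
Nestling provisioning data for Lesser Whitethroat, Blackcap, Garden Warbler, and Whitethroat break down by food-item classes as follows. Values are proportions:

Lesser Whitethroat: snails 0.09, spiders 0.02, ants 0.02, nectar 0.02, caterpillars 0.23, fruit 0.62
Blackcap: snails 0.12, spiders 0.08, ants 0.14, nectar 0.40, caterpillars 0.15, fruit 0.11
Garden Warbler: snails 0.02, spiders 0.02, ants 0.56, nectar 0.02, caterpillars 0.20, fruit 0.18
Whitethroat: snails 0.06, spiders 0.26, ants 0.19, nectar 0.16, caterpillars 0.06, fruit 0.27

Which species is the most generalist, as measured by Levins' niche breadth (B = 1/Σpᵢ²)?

Σp_Lessᵢ² = 0.09² + 0.02² + 0.02² + 0.02² + 0.23² + 0.62² = 0.0081 + 0.0004 + 0.0004 + 0.0004 + 0.0529 + 0.3844 = 0.4466
B_Less = 1 / 0.4466 = 2.2391
Σp_Blacᵢ² = 0.12² + 0.08² + 0.14² + 0.40² + 0.15² + 0.11² = 0.0144 + 0.0064 + 0.0196 + 0.1600 + 0.0225 + 0.0121 = 0.2350
B_Blac = 1 / 0.2350 = 4.2553
Σp_Gardᵢ² = 0.02² + 0.02² + 0.56² + 0.02² + 0.20² + 0.18² = 0.0004 + 0.0004 + 0.3136 + 0.0004 + 0.0400 + 0.0324 = 0.3872
B_Gard = 1 / 0.3872 = 2.5826
Σp_Whitᵢ² = 0.06² + 0.26² + 0.19² + 0.16² + 0.06² + 0.27² = 0.0036 + 0.0676 + 0.0361 + 0.0256 + 0.0036 + 0.0729 = 0.2094
B_Whit = 1 / 0.2094 = 4.7755
Highest B → broadest niche (most generalist): Whitethroat (B = 4.78).

Whitethroat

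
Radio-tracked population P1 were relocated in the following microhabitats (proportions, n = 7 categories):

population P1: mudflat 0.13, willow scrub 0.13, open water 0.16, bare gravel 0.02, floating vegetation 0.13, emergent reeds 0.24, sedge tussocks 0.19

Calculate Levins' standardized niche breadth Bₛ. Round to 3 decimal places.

Σpᵢ² = 0.13² + 0.13² + 0.16² + 0.02² + 0.13² + 0.24² + 0.19² = 0.0169 + 0.0169 + 0.0256 + 0.0004 + 0.0169 + 0.0576 + 0.0361 = 0.1704
B = 1 / 0.1704 = 5.86854
Bₛ = (B − 1)/(n − 1) = (5.86854 − 1)/(7 − 1) = 4.86854/6 = 0.81142

0.811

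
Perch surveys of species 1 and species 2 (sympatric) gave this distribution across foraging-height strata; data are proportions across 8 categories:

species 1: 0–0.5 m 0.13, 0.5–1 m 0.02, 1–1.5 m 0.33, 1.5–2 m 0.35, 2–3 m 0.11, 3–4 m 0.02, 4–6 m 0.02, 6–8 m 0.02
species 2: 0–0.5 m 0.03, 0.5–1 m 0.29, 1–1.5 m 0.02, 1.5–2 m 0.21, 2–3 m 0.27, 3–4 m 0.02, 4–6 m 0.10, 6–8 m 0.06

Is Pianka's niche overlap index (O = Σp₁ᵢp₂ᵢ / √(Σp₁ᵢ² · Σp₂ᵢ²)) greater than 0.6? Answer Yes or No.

Σ p₁ᵢp₂ᵢ = 0.0039 + 0.0058 + 0.0066 + 0.0735 + 0.0297 + 0.0004 + 0.0020 + 0.0012 = 0.1231
Σp_1ᵢ² = 0.13² + 0.02² + 0.33² + 0.35² + 0.11² + 0.02² + 0.02² + 0.02² = 0.0169 + 0.0004 + 0.1089 + 0.1225 + 0.0121 + 0.0004 + 0.0004 + 0.0004 = 0.2620
Σp_2ᵢ² = 0.03² + 0.29² + 0.02² + 0.21² + 0.27² + 0.02² + 0.10² + 0.06² = 0.0009 + 0.0841 + 0.0004 + 0.0441 + 0.0729 + 0.0004 + 0.0100 + 0.0036 = 0.2164
O = 0.1231 / √(0.2620 × 0.2164) = 0.1231 / 0.23811 = 0.5170
O = 0.5170 < 0.6 → No.

No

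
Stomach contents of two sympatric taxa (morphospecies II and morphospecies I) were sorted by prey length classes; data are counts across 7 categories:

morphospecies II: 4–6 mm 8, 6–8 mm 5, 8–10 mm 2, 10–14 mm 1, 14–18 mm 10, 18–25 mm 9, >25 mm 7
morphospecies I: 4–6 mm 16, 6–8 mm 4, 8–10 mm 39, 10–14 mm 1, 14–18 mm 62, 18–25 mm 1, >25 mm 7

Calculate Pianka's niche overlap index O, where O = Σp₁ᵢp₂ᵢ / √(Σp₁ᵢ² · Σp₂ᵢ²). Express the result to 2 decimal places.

0.67

Proportions for morphospecies II (n=42): 8/42=0.1905, 5/42=0.1190, 2/42=0.0476, 1/42=0.0238, 10/42=0.2381, 9/42=0.2143, 7/42=0.1667
Proportions for morphospecies I (n=130): 16/130=0.1231, 4/130=0.0308, 39/130=0.3000, 1/130=0.0077, 62/130=0.4769, 1/130=0.0077, 7/130=0.0538
Σ p₁ᵢp₂ᵢ = 0.023451 + 0.003665 + 0.014280 + 0.000183 + 0.113550 + 0.001650 + 0.008968 = 0.165747
Σp_1ᵢ² = 0.1905² + 0.1190² + 0.0476² + 0.0238² + 0.2381² + 0.2143² + 0.1667² = 0.036290 + 0.014161 + 0.002266 + 0.000566 + 0.056692 + 0.045924 + 0.027789 = 0.183688
Σp_2ᵢ² = 0.1231² + 0.0308² + 0.3000² + 0.0077² + 0.4769² + 0.0077² + 0.0538² = 0.015154 + 0.000949 + 0.090000 + 0.000059 + 0.227434 + 0.000059 + 0.002894 = 0.336549
O = 0.165747 / √(0.183688 × 0.336549) = 0.165747 / 0.2486363 = 0.6666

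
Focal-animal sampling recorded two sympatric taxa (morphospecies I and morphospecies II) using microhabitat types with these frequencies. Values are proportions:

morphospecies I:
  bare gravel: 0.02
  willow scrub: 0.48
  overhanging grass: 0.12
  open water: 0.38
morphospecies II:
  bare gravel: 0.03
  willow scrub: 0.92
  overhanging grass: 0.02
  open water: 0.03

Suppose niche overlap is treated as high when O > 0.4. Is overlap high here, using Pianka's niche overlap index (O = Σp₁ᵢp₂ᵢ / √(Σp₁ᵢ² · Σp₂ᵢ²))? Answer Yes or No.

Yes

Σ p₁ᵢp₂ᵢ = 0.0006 + 0.4416 + 0.0024 + 0.0114 = 0.4560
Σp_1ᵢ² = 0.02² + 0.48² + 0.12² + 0.38² = 0.0004 + 0.2304 + 0.0144 + 0.1444 = 0.3896
Σp_2ᵢ² = 0.03² + 0.92² + 0.02² + 0.03² = 0.0009 + 0.8464 + 0.0004 + 0.0009 = 0.8486
O = 0.4560 / √(0.3896 × 0.8486) = 0.4560 / 0.57499 = 0.7931
O = 0.7931 > 0.4 → Yes.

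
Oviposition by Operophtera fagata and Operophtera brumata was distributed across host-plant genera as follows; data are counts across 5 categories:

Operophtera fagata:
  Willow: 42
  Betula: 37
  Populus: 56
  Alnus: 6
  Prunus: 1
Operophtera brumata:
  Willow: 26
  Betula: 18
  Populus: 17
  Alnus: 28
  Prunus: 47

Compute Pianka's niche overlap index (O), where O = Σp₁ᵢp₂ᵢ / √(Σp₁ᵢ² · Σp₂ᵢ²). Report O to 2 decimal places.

0.56

Proportions for Operophtera fagata (n=142): 42/142=0.2958, 37/142=0.2606, 56/142=0.3944, 6/142=0.0423, 1/142=0.0070
Proportions for Operophtera brumata (n=136): 26/136=0.1912, 18/136=0.1324, 17/136=0.1250, 28/136=0.2059, 47/136=0.3456
Σ p₁ᵢp₂ᵢ = 0.056557 + 0.034503 + 0.049300 + 0.008710 + 0.002419 = 0.151489
Σp_1ᵢ² = 0.2958² + 0.2606² + 0.3944² + 0.0423² + 0.0070² = 0.087498 + 0.067912 + 0.155551 + 0.001789 + 0.000049 = 0.312799
Σp_2ᵢ² = 0.1912² + 0.1324² + 0.1250² + 0.2059² + 0.3456² = 0.036557 + 0.017530 + 0.015625 + 0.042395 + 0.119439 = 0.231546
O = 0.151489 / √(0.312799 × 0.231546) = 0.151489 / 0.2691233 = 0.5629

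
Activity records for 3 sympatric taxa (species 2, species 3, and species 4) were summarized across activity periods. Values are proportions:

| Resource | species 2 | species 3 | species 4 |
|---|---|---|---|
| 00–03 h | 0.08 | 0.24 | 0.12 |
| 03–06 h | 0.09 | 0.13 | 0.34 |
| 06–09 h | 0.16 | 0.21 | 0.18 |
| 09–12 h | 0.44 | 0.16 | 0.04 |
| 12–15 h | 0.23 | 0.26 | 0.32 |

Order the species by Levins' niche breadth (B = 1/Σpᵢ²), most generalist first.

Σp_2ᵢ² = 0.08² + 0.09² + 0.16² + 0.44² + 0.23² = 0.0064 + 0.0081 + 0.0256 + 0.1936 + 0.0529 = 0.2866
B_2 = 1 / 0.2866 = 3.4892
Σp_3ᵢ² = 0.24² + 0.13² + 0.21² + 0.16² + 0.26² = 0.0576 + 0.0169 + 0.0441 + 0.0256 + 0.0676 = 0.2118
B_3 = 1 / 0.2118 = 4.7214
Σp_4ᵢ² = 0.12² + 0.34² + 0.18² + 0.04² + 0.32² = 0.0144 + 0.1156 + 0.0324 + 0.0016 + 0.1024 = 0.2664
B_4 = 1 / 0.2664 = 3.7538
Ranking by B (broadest → narrowest): species 3 (4.72) > species 4 (3.75) > species 2 (3.49)

species 3 > species 4 > species 2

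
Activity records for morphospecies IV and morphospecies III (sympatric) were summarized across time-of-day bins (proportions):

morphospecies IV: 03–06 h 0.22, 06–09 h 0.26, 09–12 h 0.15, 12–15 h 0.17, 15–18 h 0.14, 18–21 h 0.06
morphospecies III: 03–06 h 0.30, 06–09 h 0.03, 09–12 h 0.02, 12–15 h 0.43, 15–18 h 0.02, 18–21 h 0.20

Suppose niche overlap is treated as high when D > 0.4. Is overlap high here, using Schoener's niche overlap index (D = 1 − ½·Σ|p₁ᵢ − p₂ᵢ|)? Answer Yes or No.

Σ|p₁ᵢ − p₂ᵢ| = 0.08 + 0.23 + 0.13 + 0.26 + 0.12 + 0.14 = 0.96
D = 1 − ½ × 0.96 = 1 − 0.480 = 0.5200
D = 0.5200 > 0.4 → Yes.

Yes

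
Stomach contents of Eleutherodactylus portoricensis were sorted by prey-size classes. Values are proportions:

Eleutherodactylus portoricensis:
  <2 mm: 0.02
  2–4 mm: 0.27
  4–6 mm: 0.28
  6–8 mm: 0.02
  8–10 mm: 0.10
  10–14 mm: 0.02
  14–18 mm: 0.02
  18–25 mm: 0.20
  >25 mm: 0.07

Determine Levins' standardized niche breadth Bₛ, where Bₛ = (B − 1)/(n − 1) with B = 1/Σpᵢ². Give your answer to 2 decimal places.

0.48

Σpᵢ² = 0.02² + 0.27² + 0.28² + 0.02² + 0.10² + 0.02² + 0.02² + 0.20² + 0.07² = 0.0004 + 0.0729 + 0.0784 + 0.0004 + 0.0100 + 0.0004 + 0.0004 + 0.0400 + 0.0049 = 0.2078
B = 1 / 0.2078 = 4.8123
Bₛ = (B − 1)/(n − 1) = (4.8123 − 1)/(9 − 1) = 3.8123/8 = 0.4765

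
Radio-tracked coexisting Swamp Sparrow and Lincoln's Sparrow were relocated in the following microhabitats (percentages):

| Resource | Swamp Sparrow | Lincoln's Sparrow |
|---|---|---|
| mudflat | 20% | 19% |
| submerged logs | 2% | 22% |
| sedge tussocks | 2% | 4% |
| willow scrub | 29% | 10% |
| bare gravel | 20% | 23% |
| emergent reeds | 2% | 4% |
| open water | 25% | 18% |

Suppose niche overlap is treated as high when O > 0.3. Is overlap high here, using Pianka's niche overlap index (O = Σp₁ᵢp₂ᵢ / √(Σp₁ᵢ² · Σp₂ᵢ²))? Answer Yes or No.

Yes

Convert percentages to proportions (divide by 100).
Σ p₁ᵢp₂ᵢ = 0.0380 + 0.0044 + 0.0008 + 0.0290 + 0.0460 + 0.0008 + 0.0450 = 0.1640
Σp_1ᵢ² = 0.20² + 0.02² + 0.02² + 0.29² + 0.20² + 0.02² + 0.25² = 0.0400 + 0.0004 + 0.0004 + 0.0841 + 0.0400 + 0.0004 + 0.0625 = 0.2278
Σp_2ᵢ² = 0.19² + 0.22² + 0.04² + 0.10² + 0.23² + 0.04² + 0.18² = 0.0361 + 0.0484 + 0.0016 + 0.0100 + 0.0529 + 0.0016 + 0.0324 = 0.1830
O = 0.1640 / √(0.2278 × 0.1830) = 0.1640 / 0.20417 = 0.8033
O = 0.8033 > 0.3 → Yes.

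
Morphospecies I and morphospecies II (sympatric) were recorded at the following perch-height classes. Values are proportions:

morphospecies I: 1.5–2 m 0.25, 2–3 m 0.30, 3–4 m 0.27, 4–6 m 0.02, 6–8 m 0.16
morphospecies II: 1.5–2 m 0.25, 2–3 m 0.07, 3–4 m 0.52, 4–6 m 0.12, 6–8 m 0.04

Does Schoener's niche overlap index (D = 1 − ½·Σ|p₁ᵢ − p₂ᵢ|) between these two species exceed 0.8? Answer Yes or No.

Σ|p₁ᵢ − p₂ᵢ| = 0.00 + 0.23 + 0.25 + 0.10 + 0.12 = 0.70
D = 1 − ½ × 0.70 = 1 − 0.350 = 0.6500
D = 0.6500 < 0.8 → No.

No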